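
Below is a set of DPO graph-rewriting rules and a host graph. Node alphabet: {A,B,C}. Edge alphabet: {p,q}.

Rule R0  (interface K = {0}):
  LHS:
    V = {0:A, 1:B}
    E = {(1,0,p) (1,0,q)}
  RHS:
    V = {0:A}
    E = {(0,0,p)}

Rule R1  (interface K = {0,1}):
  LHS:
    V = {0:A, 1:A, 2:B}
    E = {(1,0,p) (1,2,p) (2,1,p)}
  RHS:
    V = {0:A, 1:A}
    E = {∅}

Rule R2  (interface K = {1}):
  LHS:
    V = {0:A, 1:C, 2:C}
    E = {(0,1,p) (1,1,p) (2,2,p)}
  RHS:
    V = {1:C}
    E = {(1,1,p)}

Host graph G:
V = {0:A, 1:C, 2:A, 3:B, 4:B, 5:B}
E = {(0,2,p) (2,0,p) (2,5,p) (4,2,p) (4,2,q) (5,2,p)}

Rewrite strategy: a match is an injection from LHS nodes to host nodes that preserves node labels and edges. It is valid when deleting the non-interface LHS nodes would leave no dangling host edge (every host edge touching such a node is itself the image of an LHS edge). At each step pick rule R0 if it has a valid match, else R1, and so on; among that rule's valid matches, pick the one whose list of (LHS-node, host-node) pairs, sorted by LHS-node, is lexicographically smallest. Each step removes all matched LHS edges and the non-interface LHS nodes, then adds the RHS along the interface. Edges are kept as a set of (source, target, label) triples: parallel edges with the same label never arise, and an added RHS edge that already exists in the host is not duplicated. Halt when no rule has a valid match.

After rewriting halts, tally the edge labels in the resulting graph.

initial: |V|=6 |E|=6  E = 0-p->2 2-p->0 2-p->5 4-p->2 4-q->2 5-p->2
step 1: apply R0 at {0↦2, 1↦4}  → |V|=5 |E|=5  E = 0-p->2 2-p->0 2-p->2 2-p->5 5-p->2
step 2: apply R1 at {0↦0, 1↦2, 2↦5}  → |V|=4 |E|=2  E = 0-p->2 2-p->2
normal form: no rule applies after step 2
NF edges: [(0, 2, 'p'), (2, 2, 'p')]

Answer: p:2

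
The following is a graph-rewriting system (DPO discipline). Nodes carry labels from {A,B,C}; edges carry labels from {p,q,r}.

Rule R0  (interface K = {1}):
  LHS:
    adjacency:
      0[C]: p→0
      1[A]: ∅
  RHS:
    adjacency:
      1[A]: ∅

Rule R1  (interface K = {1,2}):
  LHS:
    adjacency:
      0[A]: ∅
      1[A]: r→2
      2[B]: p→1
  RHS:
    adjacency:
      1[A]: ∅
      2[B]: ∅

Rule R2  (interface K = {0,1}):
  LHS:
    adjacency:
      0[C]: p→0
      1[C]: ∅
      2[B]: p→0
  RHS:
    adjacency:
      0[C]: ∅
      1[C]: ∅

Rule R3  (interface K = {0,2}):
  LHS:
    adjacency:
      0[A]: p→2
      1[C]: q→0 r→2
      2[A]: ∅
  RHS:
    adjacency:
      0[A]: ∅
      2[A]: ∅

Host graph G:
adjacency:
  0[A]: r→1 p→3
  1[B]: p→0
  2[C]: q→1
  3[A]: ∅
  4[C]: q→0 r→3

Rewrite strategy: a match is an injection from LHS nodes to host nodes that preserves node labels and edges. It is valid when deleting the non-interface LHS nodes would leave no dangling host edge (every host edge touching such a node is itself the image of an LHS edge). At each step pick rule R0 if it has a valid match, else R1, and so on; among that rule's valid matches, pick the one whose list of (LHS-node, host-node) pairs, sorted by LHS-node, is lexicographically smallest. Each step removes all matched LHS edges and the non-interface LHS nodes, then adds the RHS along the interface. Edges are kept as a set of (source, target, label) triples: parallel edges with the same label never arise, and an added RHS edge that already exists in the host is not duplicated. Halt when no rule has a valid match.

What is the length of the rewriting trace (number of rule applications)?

initial: |V|=5 |E|=6  E = 0-r->1 0-p->3 1-p->0 2-q->1 4-q->0 4-r->3
step 1: apply R3 at {0↦0, 1↦4, 2↦3}  → |V|=4 |E|=3  E = 0-r->1 1-p->0 2-q->1
step 2: apply R1 at {0↦3, 1↦0, 2↦1}  → |V|=3 |E|=1  E = 2-q->1
final graph: no rule applies after step 2

Answer: 2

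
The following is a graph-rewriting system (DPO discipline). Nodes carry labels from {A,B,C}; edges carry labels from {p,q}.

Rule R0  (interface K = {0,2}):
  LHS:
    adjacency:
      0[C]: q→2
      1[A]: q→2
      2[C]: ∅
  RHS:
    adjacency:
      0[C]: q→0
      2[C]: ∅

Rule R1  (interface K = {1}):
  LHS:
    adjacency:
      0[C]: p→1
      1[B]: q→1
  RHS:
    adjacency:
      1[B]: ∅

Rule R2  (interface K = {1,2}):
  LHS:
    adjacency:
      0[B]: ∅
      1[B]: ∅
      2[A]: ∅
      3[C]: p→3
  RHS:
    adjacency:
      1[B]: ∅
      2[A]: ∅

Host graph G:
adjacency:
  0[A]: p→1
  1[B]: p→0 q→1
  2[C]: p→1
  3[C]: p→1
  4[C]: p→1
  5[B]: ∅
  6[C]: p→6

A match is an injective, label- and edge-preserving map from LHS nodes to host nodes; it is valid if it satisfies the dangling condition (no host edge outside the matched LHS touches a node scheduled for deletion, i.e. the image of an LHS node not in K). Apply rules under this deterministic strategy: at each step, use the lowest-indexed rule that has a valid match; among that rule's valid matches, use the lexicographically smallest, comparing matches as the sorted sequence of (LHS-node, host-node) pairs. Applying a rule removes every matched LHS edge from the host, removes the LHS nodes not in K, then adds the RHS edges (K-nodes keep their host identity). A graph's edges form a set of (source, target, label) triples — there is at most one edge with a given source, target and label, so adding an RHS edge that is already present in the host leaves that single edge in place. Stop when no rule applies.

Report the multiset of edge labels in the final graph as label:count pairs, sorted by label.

initial: |V|=7 |E|=7  E = 0-p->1 1-p->0 1-q->1 2-p->1 3-p->1 4-p->1 6-p->6
step 1: apply R1 at {0↦2, 1↦1}  → |V|=6 |E|=5  E = 0-p->1 1-p->0 3-p->1 4-p->1 6-p->6
step 2: apply R2 at {0↦5, 1↦1, 2↦0, 3↦6}  → |V|=4 |E|=4  E = 0-p->1 1-p->0 3-p->1 4-p->1
normal form: no rule applies after step 2
NF edges: [(0, 1, 'p'), (1, 0, 'p'), (3, 1, 'p'), (4, 1, 'p')]

Answer: p:4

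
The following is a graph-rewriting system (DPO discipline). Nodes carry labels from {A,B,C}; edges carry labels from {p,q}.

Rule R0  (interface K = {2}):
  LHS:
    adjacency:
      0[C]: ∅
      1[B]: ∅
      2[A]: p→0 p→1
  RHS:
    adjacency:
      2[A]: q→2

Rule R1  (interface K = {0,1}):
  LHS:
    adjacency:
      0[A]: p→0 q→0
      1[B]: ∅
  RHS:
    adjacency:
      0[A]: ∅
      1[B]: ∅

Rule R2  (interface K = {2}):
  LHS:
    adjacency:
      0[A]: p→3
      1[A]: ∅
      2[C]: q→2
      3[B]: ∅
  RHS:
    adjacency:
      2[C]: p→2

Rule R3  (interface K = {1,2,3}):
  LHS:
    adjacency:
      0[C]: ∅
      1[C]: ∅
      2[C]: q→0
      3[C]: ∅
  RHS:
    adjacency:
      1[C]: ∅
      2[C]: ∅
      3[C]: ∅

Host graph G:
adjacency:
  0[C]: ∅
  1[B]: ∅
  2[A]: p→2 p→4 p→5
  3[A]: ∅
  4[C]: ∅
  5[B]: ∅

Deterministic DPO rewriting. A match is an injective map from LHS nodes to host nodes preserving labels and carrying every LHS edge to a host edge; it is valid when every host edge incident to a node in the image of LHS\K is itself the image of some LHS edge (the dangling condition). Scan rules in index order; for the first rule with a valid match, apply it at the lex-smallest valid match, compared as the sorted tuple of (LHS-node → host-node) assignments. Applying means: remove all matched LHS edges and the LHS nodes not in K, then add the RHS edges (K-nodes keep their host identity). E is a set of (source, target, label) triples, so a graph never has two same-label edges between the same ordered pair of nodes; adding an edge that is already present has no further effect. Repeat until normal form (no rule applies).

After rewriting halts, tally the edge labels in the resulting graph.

Answer: (no edges)

Derivation:
start.  V:6 E:3  edges: 2-p->2 2-p->4 2-p->5
1. fire R0 via {0↦4, 1↦5, 2↦2}  →  V:4 E:2  edges: 2-p->2 2-q->2
2. fire R1 via {0↦2, 1↦1}  →  V:4 E:0  edges: ∅
normal form: no rule applies after step 2
NF edges: []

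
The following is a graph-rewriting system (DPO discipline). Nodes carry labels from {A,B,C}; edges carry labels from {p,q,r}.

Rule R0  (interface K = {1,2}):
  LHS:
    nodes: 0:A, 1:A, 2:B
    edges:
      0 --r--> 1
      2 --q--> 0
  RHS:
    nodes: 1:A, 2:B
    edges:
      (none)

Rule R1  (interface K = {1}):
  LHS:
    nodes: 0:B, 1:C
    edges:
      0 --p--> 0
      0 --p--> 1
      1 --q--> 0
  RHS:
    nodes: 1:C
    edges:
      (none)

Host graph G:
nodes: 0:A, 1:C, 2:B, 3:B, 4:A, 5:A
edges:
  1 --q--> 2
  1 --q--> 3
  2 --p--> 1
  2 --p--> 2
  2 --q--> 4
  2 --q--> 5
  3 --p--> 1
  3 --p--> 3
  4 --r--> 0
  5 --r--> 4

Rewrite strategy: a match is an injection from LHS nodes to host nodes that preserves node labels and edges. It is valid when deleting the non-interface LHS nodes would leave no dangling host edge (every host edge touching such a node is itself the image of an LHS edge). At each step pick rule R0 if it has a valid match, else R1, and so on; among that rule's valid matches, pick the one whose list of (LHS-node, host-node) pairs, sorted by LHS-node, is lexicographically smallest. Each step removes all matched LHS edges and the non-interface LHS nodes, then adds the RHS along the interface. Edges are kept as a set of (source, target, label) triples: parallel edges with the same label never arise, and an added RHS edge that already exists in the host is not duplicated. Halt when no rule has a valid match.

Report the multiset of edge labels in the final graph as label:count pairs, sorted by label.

Answer: (no edges)

Derivation:
initial: |V|=6 |E|=10  E = 1-q->2 1-q->3 2-p->1 2-p->2 2-q->4 2-q->5 3-p->1 3-p->3 4-r->0 5-r->4
step 1: apply R0 at {0↦5, 1↦4, 2↦2}  → |V|=5 |E|=8  E = 1-q->2 1-q->3 2-p->1 2-p->2 2-q->4 3-p->1 3-p->3 4-r->0
step 2: apply R0 at {0↦4, 1↦0, 2↦2}  → |V|=4 |E|=6  E = 1-q->2 1-q->3 2-p->1 2-p->2 3-p->1 3-p->3
step 3: apply R1 at {0↦2, 1↦1}  → |V|=3 |E|=3  E = 1-q->3 3-p->1 3-p->3
step 4: apply R1 at {0↦3, 1↦1}  → |V|=2 |E|=0  E = ∅
normal form: no rule applies after step 4
NF edges: []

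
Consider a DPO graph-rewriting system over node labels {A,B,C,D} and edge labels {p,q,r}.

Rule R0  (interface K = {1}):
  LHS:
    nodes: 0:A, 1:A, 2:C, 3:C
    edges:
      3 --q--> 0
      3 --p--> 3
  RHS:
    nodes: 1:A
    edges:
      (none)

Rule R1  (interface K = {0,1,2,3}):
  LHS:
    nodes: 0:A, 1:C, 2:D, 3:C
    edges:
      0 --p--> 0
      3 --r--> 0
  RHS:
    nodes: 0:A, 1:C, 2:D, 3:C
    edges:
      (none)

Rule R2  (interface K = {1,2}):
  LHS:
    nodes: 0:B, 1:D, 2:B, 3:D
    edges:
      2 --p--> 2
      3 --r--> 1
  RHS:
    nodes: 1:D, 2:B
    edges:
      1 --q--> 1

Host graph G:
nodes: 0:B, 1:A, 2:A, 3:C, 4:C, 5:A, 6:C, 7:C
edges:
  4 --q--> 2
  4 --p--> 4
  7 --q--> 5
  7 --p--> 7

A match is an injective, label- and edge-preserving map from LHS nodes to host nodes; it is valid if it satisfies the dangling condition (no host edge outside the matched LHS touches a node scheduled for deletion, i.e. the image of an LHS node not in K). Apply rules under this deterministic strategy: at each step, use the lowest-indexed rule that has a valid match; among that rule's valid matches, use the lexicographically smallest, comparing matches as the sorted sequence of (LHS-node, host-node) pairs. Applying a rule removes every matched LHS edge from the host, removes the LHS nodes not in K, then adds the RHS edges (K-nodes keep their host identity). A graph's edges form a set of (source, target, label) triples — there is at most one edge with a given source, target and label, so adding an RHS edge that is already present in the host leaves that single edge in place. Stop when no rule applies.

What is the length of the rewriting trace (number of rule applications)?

Answer: 2

Steps:
[0] host  ⇒  8 nodes, 4 edges  {4-q->2 4-p->4 7-q->5 7-p->7}
[1] R0 @ {0↦2, 1↦1, 2↦3, 3↦4}  ⇒  5 nodes, 2 edges  {7-q->5 7-p->7}
[2] R0 @ {0↦5, 1↦1, 2↦6, 3↦7}  ⇒  2 nodes, 0 edges  {∅}
normal form: no rule applies after step 2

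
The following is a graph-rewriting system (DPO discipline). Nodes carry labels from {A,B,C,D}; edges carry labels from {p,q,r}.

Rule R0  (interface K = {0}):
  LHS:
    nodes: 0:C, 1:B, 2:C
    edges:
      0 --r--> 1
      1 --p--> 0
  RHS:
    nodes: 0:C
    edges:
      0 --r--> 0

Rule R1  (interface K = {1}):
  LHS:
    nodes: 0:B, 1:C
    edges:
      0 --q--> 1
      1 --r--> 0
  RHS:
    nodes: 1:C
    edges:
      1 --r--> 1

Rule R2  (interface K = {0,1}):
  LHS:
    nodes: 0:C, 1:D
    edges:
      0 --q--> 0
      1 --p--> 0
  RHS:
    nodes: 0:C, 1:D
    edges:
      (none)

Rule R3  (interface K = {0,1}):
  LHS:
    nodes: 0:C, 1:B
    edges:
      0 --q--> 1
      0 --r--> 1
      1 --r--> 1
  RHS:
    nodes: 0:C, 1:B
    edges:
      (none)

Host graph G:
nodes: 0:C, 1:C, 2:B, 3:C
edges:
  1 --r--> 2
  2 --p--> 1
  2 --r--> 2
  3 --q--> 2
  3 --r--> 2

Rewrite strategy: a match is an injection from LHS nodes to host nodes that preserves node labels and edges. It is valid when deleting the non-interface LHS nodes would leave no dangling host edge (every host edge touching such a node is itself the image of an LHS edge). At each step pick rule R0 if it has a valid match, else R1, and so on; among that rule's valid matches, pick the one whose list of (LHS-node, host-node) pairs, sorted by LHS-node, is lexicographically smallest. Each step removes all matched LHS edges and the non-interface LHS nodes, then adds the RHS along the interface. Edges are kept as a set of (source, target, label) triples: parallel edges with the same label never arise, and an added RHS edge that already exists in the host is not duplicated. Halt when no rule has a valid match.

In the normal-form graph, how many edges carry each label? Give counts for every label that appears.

Answer: r:1

Steps:
initial: |V|=4 |E|=5  E = 1-r->2 2-p->1 2-r->2 3-q->2 3-r->2
step 1: apply R3 at {0↦3, 1↦2}  → |V|=4 |E|=2  E = 1-r->2 2-p->1
step 2: apply R0 at {0↦1, 1↦2, 2↦0}  → |V|=2 |E|=1  E = 1-r->1
halt: no rule applies after step 2
NF edges: [(1, 1, 'r')]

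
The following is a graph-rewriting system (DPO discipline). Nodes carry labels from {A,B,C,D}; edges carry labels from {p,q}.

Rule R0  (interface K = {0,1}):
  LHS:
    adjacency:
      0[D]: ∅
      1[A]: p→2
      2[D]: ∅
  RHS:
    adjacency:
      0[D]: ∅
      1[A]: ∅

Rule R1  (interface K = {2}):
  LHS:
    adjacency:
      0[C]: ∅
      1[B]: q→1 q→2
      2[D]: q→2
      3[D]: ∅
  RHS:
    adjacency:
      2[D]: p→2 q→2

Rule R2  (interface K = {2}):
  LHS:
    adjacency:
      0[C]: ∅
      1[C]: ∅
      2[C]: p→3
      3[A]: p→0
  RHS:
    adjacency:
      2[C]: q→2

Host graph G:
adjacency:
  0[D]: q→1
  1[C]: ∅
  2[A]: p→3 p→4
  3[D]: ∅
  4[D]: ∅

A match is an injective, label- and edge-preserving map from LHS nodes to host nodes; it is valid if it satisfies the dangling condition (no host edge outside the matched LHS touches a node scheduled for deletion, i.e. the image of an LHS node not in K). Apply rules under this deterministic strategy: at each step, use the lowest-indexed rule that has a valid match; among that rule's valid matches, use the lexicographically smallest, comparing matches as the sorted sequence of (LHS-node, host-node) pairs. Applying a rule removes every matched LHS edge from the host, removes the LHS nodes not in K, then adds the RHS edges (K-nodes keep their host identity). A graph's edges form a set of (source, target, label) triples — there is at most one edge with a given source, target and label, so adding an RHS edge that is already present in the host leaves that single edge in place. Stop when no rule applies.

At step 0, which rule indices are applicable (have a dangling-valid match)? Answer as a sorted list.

R0: 4 valid matches — {0↦0, 1↦2, 2↦3}, {0↦0, 1↦2, 2↦4}, {0↦3, 1↦2, 2↦4} (+1 more)
R1: no valid match — LHS pattern not found
R2: no valid match — LHS pattern not found

Answer: [R0]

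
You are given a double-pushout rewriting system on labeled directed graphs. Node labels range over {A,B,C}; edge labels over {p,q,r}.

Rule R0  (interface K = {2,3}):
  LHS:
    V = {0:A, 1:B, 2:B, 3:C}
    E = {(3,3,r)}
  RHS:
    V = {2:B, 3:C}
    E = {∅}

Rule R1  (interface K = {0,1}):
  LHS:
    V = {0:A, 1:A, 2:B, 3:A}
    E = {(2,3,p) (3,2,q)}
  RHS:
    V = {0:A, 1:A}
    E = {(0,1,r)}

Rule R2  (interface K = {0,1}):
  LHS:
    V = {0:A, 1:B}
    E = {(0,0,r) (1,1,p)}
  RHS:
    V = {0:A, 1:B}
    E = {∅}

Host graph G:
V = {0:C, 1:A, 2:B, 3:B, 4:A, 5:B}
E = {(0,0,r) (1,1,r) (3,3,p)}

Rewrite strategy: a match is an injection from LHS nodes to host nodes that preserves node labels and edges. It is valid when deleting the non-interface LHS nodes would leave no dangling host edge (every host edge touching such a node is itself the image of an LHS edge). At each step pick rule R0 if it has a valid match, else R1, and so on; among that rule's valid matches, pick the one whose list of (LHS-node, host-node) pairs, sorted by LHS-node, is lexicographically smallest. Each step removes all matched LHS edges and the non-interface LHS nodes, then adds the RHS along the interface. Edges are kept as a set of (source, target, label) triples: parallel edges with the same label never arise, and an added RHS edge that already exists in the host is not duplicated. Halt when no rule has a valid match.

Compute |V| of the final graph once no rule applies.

Answer: 4

Steps:
initial: |V|=6 |E|=3  E = 0-r->0 1-r->1 3-p->3
step 1: apply R0 at {0↦4, 1↦2, 2↦3, 3↦0}  → |V|=4 |E|=2  E = 1-r->1 3-p->3
step 2: apply R2 at {0↦1, 1↦3}  → |V|=4 |E|=0  E = ∅
normal form: no rule applies after step 2
NF nodes: {0:C, 1:A, 3:B, 5:B}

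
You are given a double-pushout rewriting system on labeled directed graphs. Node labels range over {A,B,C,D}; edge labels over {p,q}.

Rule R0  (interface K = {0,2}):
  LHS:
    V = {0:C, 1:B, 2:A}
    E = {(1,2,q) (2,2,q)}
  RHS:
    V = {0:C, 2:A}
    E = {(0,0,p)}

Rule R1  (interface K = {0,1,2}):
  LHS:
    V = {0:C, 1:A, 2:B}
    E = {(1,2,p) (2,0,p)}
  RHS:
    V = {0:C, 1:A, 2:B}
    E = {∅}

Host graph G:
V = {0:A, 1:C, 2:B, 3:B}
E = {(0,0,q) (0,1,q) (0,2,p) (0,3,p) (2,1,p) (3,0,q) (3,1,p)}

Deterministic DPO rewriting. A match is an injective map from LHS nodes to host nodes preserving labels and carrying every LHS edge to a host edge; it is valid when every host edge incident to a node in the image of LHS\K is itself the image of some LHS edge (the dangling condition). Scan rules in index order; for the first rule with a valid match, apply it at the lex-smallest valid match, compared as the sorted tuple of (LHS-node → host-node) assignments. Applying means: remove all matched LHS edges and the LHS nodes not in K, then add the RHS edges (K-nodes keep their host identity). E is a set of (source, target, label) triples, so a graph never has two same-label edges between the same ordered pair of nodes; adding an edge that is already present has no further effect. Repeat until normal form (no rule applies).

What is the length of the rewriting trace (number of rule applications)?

initial: |V|=4 |E|=7  E = 0-q->0 0-q->1 0-p->2 0-p->3 2-p->1 3-q->0 3-p->1
step 1: apply R1 at {0↦1, 1↦0, 2↦2}  → |V|=4 |E|=5  E = 0-q->0 0-q->1 0-p->3 3-q->0 3-p->1
step 2: apply R1 at {0↦1, 1↦0, 2↦3}  → |V|=4 |E|=3  E = 0-q->0 0-q->1 3-q->0
step 3: apply R0 at {0↦1, 1↦3, 2↦0}  → |V|=3 |E|=2  E = 0-q->1 1-p->1
final graph: no rule applies after step 3

Answer: 3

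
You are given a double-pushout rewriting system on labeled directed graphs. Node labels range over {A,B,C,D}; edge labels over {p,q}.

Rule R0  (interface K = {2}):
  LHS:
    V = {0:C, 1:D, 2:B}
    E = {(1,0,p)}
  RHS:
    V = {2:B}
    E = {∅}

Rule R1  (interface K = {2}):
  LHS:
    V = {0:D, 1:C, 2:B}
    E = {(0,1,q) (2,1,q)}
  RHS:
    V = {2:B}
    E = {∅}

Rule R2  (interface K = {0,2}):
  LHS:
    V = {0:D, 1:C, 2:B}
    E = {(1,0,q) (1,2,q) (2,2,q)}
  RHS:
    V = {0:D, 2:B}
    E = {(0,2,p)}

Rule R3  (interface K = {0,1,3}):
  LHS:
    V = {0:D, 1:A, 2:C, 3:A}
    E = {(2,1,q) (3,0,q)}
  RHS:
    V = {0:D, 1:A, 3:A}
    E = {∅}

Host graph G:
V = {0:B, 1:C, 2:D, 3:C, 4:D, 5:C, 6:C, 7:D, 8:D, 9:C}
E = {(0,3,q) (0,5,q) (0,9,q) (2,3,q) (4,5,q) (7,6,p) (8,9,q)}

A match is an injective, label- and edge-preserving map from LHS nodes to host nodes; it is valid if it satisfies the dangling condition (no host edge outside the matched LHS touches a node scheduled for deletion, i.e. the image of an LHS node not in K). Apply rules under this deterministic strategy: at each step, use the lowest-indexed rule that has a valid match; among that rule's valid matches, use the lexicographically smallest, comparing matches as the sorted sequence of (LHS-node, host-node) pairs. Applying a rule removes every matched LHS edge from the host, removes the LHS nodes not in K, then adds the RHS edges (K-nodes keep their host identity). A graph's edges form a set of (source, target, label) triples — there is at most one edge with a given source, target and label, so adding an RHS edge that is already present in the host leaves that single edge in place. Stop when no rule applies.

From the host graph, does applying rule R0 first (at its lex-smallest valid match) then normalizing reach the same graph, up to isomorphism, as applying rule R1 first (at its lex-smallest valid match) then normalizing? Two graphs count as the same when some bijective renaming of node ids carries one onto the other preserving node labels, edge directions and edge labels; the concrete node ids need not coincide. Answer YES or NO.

Answer: YES

Rewrite trace:
branch R0-first: apply at {0↦6, 1↦7, 2↦0} → |E|=6, then 3 more step(s) → NF |V|=2 |E|=0 V={0:B, 1:C} E=∅
branch R1-first: apply at {0↦2, 1↦3, 2↦0} → |E|=5, then 3 more step(s) → NF |V|=2 |E|=0 V={0:B, 1:C} E=∅
graphs isomorphic (equal up to label-preserving node renaming)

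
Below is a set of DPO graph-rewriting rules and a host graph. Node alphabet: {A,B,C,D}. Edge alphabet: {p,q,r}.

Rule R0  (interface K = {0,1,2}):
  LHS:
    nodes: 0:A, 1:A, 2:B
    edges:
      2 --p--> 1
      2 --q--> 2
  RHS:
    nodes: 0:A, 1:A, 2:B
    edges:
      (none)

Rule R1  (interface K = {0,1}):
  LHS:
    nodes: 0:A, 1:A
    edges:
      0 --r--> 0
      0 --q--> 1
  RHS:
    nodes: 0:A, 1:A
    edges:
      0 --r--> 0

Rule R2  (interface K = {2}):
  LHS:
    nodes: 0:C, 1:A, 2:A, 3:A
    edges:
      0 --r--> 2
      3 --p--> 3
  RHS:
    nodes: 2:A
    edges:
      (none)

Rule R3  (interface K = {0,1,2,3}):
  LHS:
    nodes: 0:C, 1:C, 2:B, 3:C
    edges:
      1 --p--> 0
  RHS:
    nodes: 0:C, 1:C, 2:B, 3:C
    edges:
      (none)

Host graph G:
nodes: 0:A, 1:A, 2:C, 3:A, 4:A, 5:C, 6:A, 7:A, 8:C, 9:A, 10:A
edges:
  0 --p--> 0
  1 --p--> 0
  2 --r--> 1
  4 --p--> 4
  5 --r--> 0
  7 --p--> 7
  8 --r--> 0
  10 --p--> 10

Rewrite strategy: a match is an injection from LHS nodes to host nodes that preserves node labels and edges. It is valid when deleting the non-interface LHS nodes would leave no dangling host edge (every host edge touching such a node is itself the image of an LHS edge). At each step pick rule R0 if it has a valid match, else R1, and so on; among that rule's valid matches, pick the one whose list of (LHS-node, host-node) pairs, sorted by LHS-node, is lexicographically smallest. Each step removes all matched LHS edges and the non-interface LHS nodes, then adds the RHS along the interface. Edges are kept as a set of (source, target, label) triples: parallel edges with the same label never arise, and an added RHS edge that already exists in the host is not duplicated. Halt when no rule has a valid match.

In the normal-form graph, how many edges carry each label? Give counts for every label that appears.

[0] host  ⇒  11 nodes, 8 edges  {0-p->0 1-p->0 2-r->1 4-p->4 5-r->0 7-p->7 8-r->0 10-p->10}
[1] R2 @ {0↦2, 1↦3, 2↦1, 3↦4}  ⇒  8 nodes, 6 edges  {0-p->0 1-p->0 5-r->0 7-p->7 8-r->0 10-p->10}
[2] R2 @ {0↦5, 1↦6, 2↦0, 3↦7}  ⇒  5 nodes, 4 edges  {0-p->0 1-p->0 8-r->0 10-p->10}
[3] R2 @ {0↦8, 1↦9, 2↦0, 3↦10}  ⇒  2 nodes, 2 edges  {0-p->0 1-p->0}
normal form: no rule applies after step 3
NF edges: [(0, 0, 'p'), (1, 0, 'p')]

Answer: p:2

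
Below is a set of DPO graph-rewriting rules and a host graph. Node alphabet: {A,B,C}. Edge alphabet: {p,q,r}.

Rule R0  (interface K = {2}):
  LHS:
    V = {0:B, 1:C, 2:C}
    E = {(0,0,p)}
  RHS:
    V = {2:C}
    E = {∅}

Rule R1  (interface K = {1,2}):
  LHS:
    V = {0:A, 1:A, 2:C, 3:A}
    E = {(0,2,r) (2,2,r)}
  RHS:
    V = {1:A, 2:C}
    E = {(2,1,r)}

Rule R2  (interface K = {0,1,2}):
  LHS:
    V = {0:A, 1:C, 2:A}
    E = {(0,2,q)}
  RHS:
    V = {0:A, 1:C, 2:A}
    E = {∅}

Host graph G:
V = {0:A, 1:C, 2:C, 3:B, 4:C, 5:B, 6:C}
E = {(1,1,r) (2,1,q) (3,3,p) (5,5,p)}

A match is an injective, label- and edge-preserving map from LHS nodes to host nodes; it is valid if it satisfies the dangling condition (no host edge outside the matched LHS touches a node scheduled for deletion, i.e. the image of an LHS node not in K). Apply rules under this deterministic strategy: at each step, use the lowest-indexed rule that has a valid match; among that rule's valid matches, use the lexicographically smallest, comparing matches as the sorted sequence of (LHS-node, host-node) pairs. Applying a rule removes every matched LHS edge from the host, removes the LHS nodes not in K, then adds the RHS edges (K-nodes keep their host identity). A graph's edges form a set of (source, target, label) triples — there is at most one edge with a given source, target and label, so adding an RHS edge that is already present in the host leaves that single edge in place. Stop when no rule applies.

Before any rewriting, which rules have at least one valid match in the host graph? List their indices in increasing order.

R0: 12 valid matches — {0↦3, 1↦4, 2↦1}, {0↦3, 1↦4, 2↦2}, {0↦3, 1↦4, 2↦6} (+9 more)
R1: no valid match — LHS pattern not found
R2: no valid match — LHS pattern not found

Answer: [R0]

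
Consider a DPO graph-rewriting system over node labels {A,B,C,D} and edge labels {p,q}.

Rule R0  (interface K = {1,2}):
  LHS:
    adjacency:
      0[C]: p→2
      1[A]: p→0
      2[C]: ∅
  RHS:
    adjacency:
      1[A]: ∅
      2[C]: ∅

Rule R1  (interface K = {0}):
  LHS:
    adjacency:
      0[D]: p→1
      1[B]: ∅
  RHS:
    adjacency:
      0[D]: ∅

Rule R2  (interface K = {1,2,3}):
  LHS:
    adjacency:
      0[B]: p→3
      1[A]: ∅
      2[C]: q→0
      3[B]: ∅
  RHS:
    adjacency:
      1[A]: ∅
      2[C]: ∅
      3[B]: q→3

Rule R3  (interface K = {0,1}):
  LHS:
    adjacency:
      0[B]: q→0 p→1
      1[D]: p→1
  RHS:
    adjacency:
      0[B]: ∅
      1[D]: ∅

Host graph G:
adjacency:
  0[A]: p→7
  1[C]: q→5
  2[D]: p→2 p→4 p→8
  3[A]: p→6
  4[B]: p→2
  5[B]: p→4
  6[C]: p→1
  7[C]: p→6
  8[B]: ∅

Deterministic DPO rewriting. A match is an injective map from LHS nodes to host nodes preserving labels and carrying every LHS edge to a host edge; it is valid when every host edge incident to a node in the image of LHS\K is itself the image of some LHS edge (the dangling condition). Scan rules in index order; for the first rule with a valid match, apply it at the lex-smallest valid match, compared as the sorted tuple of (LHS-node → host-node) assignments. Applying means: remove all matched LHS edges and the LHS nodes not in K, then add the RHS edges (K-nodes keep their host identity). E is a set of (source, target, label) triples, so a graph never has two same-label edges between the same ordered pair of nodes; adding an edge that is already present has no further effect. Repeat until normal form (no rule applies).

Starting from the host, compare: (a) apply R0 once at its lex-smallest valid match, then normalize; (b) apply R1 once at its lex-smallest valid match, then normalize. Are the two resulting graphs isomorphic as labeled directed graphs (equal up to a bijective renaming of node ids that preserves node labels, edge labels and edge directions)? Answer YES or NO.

branch R0-first: apply at {0↦7, 1↦0, 2↦6} → |E|=8, then 5 more step(s) → NF |V|=4 |E|=0 V={0:A, 1:C, 2:D, 3:A} E=∅
branch R1-first: apply at {0↦2, 1↦8} → |E|=9, then 5 more step(s) → NF |V|=4 |E|=0 V={0:A, 1:C, 2:D, 3:A} E=∅
graphs isomorphic (equal up to label-preserving node renaming)

Answer: YES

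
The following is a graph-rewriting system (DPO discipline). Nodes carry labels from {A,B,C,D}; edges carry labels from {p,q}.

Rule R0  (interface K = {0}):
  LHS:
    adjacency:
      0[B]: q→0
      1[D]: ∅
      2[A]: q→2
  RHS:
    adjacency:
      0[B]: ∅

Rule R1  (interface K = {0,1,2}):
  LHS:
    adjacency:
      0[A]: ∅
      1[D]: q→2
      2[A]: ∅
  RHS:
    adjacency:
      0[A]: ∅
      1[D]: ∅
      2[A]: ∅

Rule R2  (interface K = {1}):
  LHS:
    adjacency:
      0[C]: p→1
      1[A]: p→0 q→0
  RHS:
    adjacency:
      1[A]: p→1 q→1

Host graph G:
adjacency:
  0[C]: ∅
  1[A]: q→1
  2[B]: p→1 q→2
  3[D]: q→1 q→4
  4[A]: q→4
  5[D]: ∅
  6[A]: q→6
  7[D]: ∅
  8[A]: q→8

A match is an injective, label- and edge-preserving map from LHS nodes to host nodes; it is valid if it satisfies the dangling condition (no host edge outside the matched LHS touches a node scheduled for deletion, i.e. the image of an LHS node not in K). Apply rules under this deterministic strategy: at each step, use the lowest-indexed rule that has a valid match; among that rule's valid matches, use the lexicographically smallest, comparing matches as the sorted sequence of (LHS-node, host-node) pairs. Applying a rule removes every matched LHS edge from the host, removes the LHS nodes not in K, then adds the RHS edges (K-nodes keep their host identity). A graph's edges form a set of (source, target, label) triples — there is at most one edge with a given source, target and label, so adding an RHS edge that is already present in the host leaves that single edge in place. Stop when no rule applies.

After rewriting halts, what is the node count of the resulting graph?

[0] host  ⇒  9 nodes, 8 edges  {1-q->1 2-p->1 2-q->2 3-q->1 3-q->4 4-q->4 6-q->6 8-q->8}
[1] R0 @ {0↦2, 1↦5, 2↦6}  ⇒  7 nodes, 6 edges  {1-q->1 2-p->1 3-q->1 3-q->4 4-q->4 8-q->8}
[2] R1 @ {0↦1, 1↦3, 2↦4}  ⇒  7 nodes, 5 edges  {1-q->1 2-p->1 3-q->1 4-q->4 8-q->8}
[3] R1 @ {0↦4, 1↦3, 2↦1}  ⇒  7 nodes, 4 edges  {1-q->1 2-p->1 4-q->4 8-q->8}
normal form: no rule applies after step 3
NF nodes: {0:C, 1:A, 2:B, 3:D, 4:A, 7:D, 8:A}

Answer: 7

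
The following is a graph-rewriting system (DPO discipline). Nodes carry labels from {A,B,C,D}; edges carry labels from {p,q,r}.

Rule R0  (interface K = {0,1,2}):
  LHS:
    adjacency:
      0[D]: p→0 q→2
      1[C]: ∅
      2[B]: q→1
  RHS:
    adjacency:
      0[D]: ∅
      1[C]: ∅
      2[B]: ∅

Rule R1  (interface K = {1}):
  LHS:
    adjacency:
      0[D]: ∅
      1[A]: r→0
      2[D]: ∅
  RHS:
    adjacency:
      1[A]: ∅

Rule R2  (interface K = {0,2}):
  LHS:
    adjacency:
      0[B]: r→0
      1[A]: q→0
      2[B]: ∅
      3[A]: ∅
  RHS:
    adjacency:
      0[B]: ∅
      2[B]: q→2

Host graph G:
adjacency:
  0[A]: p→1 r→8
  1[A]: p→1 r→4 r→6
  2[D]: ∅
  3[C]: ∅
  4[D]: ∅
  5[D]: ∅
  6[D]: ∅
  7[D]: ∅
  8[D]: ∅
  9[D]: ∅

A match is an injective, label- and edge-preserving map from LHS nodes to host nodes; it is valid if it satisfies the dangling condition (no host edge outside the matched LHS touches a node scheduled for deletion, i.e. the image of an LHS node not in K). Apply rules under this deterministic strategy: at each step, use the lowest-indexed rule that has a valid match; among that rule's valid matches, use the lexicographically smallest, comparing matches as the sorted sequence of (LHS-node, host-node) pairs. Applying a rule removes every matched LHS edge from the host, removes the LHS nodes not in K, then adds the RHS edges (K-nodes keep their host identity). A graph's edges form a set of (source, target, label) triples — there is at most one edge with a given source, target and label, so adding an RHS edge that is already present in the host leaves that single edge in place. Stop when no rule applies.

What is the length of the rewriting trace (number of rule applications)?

Answer: 3

Steps:
initial: |V|=10 |E|=5  E = 0-p->1 0-r->8 1-p->1 1-r->4 1-r->6
step 1: apply R1 at {0↦4, 1↦1, 2↦2}  → |V|=8 |E|=4  E = 0-p->1 0-r->8 1-p->1 1-r->6
step 2: apply R1 at {0↦6, 1↦1, 2↦5}  → |V|=6 |E|=3  E = 0-p->1 0-r->8 1-p->1
step 3: apply R1 at {0↦8, 1↦0, 2↦7}  → |V|=4 |E|=2  E = 0-p->1 1-p->1
normal form: no rule applies after step 3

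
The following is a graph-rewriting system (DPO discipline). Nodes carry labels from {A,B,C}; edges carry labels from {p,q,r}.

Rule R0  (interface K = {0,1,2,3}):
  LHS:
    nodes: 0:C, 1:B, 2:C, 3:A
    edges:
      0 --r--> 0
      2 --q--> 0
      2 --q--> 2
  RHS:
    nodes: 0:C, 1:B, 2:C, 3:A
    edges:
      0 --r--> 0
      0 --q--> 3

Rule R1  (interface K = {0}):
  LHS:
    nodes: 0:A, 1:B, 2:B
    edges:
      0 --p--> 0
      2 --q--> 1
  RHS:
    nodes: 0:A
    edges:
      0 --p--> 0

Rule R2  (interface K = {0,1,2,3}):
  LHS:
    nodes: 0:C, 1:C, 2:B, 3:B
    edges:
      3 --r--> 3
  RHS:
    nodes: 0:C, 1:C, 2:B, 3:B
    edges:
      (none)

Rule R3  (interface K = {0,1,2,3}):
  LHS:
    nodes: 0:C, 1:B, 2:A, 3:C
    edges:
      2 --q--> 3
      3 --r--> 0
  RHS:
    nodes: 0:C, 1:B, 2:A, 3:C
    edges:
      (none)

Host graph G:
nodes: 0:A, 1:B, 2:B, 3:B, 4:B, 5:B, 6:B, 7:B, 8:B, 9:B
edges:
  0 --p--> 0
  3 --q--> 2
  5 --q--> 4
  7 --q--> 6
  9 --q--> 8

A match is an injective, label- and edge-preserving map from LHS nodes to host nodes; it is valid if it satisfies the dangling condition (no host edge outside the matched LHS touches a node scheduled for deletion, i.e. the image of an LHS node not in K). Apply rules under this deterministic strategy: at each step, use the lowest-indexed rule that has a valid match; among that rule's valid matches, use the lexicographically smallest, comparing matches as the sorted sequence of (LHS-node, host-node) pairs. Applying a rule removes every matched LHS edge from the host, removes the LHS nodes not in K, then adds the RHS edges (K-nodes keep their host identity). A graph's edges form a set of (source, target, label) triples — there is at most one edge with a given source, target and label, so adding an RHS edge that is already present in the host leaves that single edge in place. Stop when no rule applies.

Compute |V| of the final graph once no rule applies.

[0] host  ⇒  10 nodes, 5 edges  {0-p->0 3-q->2 5-q->4 7-q->6 9-q->8}
[1] R1 @ {0↦0, 1↦2, 2↦3}  ⇒  8 nodes, 4 edges  {0-p->0 5-q->4 7-q->6 9-q->8}
[2] R1 @ {0↦0, 1↦4, 2↦5}  ⇒  6 nodes, 3 edges  {0-p->0 7-q->6 9-q->8}
[3] R1 @ {0↦0, 1↦6, 2↦7}  ⇒  4 nodes, 2 edges  {0-p->0 9-q->8}
[4] R1 @ {0↦0, 1↦8, 2↦9}  ⇒  2 nodes, 1 edges  {0-p->0}
normal form: no rule applies after step 4
NF nodes: {0:A, 1:B}

Answer: 2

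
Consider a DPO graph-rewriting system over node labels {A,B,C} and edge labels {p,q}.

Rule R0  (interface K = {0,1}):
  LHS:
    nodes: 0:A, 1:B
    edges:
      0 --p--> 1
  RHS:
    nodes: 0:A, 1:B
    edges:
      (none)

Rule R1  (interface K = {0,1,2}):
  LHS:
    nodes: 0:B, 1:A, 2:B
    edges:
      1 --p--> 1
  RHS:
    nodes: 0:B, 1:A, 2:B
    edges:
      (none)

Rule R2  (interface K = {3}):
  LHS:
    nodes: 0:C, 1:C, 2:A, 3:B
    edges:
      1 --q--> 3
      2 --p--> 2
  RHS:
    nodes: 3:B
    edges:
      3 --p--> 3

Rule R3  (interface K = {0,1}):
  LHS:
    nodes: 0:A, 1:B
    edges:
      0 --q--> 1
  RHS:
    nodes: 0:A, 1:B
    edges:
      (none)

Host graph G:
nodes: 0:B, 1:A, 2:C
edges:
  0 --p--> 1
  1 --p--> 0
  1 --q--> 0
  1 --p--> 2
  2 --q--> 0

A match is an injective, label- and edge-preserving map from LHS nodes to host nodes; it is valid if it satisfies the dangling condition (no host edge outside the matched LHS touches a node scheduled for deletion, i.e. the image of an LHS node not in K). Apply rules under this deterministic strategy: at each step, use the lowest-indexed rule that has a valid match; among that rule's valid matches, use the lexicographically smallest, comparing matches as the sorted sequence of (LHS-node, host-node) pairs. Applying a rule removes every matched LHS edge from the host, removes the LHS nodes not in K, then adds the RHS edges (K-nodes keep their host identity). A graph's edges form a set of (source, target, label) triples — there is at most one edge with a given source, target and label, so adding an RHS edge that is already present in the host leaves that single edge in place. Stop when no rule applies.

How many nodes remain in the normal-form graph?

start.  V:3 E:5  edges: 0-p->1 1-p->0 1-q->0 1-p->2 2-q->0
1. fire R0 via {0↦1, 1↦0}  →  V:3 E:4  edges: 0-p->1 1-q->0 1-p->2 2-q->0
2. fire R3 via {0↦1, 1↦0}  →  V:3 E:3  edges: 0-p->1 1-p->2 2-q->0
normal form: no rule applies after step 2
NF nodes: {0:B, 1:A, 2:C}

Answer: 3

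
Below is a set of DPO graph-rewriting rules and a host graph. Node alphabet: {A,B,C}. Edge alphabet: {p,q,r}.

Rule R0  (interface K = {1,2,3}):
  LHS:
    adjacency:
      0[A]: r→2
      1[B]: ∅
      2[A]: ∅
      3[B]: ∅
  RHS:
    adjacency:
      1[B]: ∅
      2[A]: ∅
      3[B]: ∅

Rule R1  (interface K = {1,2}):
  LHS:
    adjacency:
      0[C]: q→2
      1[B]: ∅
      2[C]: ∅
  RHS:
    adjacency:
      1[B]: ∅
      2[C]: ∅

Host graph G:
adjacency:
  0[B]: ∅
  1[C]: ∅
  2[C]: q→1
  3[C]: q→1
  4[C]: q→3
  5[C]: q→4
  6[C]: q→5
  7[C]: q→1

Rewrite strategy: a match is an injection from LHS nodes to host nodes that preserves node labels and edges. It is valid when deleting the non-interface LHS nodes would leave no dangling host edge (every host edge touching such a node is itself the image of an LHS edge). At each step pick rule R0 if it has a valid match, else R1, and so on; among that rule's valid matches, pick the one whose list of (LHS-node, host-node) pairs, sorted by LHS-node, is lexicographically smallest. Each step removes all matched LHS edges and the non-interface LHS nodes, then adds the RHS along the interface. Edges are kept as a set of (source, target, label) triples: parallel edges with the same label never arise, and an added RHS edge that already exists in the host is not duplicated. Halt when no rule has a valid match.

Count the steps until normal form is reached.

initial: |V|=8 |E|=6  E = 2-q->1 3-q->1 4-q->3 5-q->4 6-q->5 7-q->1
step 1: apply R1 at {0↦2, 1↦0, 2↦1}  → |V|=7 |E|=5  E = 3-q->1 4-q->3 5-q->4 6-q->5 7-q->1
step 2: apply R1 at {0↦6, 1↦0, 2↦5}  → |V|=6 |E|=4  E = 3-q->1 4-q->3 5-q->4 7-q->1
step 3: apply R1 at {0↦5, 1↦0, 2↦4}  → |V|=5 |E|=3  E = 3-q->1 4-q->3 7-q->1
step 4: apply R1 at {0↦4, 1↦0, 2↦3}  → |V|=4 |E|=2  E = 3-q->1 7-q->1
step 5: apply R1 at {0↦3, 1↦0, 2↦1}  → |V|=3 |E|=1  E = 7-q->1
step 6: apply R1 at {0↦7, 1↦0, 2↦1}  → |V|=2 |E|=0  E = ∅
final graph: no rule applies after step 6

Answer: 6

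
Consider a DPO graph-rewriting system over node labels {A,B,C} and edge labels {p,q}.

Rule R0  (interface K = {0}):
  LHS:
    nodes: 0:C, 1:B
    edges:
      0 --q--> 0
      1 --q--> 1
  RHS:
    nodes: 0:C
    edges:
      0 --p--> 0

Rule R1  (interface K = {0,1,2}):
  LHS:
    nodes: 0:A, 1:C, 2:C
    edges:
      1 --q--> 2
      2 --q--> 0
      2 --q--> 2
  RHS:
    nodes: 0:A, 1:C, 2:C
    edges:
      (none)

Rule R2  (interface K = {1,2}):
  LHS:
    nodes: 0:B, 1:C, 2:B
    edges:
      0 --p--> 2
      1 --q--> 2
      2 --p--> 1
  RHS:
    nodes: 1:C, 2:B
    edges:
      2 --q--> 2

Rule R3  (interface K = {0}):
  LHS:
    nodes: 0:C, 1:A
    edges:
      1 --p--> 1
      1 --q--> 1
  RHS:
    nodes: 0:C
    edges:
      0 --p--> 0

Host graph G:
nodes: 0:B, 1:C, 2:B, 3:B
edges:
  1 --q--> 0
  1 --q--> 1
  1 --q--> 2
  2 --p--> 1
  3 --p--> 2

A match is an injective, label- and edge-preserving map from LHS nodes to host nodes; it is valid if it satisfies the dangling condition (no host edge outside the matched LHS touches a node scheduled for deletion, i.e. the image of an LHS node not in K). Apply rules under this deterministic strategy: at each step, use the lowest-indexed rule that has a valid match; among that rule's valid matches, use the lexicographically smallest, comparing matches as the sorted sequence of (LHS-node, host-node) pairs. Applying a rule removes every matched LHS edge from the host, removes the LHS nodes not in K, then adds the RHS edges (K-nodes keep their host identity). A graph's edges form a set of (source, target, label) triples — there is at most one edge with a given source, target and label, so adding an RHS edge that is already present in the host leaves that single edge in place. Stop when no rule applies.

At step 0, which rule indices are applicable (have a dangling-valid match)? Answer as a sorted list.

R0: no valid match — LHS pattern not found
R1: no valid match — LHS pattern not found
R2: 1 valid match — {0↦3, 1↦1, 2↦2}
R3: no valid match — LHS pattern not found

Answer: [R2]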